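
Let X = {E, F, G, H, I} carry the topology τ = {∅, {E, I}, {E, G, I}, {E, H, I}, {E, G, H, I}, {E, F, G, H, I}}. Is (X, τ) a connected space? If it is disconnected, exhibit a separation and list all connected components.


(X, τ) is connected.

Find clopen sets (U ∈ τ with X ∖ U ∈ τ):
  U = ∅, X ∖ U = {E, F, G, H, I} — both open, so U is clopen.
  U = {E, F, G, H, I}, X ∖ U = ∅ — both open, so U is clopen.
Only trivial clopens (∅ and X) exist, so (X, τ) is connected.
Compute connected components by grouping points that agree on all clopens:
  component: {E, F, G, H, I}


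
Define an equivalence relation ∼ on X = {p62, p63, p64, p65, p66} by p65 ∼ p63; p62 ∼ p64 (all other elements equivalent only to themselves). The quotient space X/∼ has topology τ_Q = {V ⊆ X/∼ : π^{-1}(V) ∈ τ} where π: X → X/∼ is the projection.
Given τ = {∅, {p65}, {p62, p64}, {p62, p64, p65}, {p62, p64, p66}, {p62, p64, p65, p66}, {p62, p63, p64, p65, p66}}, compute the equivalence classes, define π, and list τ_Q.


X/∼ = {[p62=p64], [p63=p65], [p66]}; |τ_Q| = 4.

Equivalence classes: [p62=p64], [p63=p65], [p66].
Quotient map π: X → X/∼ sends p62 ↦ [p62=p64], p63 ↦ [p63=p65], p64 ↦ [p62=p64], p65 ↦ [p63=p65], p66 ↦ [p66].
For each subset V ⊆ X/∼, compute π^{-1}(V) ⊆ X and check whether π^{-1}(V) ∈ τ. V is open in τ_Q iff π^{-1}(V) ∈ τ.
  V = {}: π^{-1}(V) = ∅ ∈ τ ✓.
  V = {[p62=p64]}: π^{-1}(V) = {p62, p64} ∈ τ ✓.
  V = {[p63=p65]}: π^{-1}(V) = {p63, p65} ∉ τ ✗.
  V = {[p62=p64], [p63=p65]}: π^{-1}(V) = {p62, p63, p64, p65} ∉ τ ✗.
  V = {[p66]}: π^{-1}(V) = {p66} ∉ τ ✗.
  V = {[p62=p64], [p66]}: π^{-1}(V) = {p62, p64, p66} ∈ τ ✓.
  V = {[p63=p65], [p66]}: π^{-1}(V) = {p63, p65, p66} ∉ τ ✗.
  V = {[p62=p64], [p63=p65], [p66]}: π^{-1}(V) = {p62, p63, p64, p65, p66} ∈ τ ✓.
Open sets in the quotient: τ_Q = {{}, {[p62=p64]}, {[p62=p64], [p66]}, {[p62=p64], [p63=p65], [p66]}} (4 elements).


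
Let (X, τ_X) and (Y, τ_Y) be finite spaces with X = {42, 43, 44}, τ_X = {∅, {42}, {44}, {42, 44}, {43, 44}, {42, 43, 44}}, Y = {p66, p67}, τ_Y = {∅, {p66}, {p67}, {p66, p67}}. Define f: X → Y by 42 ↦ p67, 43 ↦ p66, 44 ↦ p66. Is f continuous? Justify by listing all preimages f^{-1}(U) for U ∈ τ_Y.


f IS continuous.

Compute f^{-1}(U) for each U ∈ τ_Y:
  U = ∅: f^{-1}(U) = ∅ ∈ τ_X ✓.
  U = {p66}: f^{-1}(U) = {43, 44} ∈ τ_X ✓.
  U = {p67}: f^{-1}(U) = {42} ∈ τ_X ✓.
  U = {p66, p67}: f^{-1}(U) = {42, 43, 44} ∈ τ_X ✓.
Every preimage lies in τ_X, so f IS continuous.


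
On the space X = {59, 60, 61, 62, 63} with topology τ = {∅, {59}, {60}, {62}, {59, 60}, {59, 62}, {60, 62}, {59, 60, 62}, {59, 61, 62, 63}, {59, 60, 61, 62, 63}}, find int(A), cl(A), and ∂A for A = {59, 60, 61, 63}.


int(A) = {59, 60}, cl(A) = {59, 60, 61, 63}, ∂A = {61, 63}.

Closed sets in (X, τ) are complements of opens:
  closed(X, τ) = {∅, {60}, {61, 63}, {59, 61, 63}, {60, 61, 63}, {61, 62, 63}, {59, 60, 61, 63}, {59, 61, 62, 63}, {60, 61, 62, 63}, {59, 60, 61, 62, 63}}.
int(A) = ⋃ {U ∈ τ : U ⊆ A}. Opens contained in A: ∅, {59}, {60}, {59, 60}.
Taking the union of these: int(A) = {59, 60}.
cl(A) = ⋂ {C closed : A ⊆ C}. Closed sets containing A: {59, 60, 61, 63}, {59, 60, 61, 62, 63}.
Intersecting these: cl(A) = {59, 60, 61, 63}.
∂A = cl(A) ∖ int(A) = {59, 60, 61, 63} ∖ {59, 60} = {61, 63}.


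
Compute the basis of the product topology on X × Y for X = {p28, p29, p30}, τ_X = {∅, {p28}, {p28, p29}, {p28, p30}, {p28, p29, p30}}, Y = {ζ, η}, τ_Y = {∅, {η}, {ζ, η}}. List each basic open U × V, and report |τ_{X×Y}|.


Basis B = {∅ × ∅, {p28} × {η}, {p28} × {ζ, η}, {p28, p29} × {η}, {p28, p30} × {η}, {p28, p29, p30} × {η}, {p28, p29} × {ζ, η}, {p28, p30} × {ζ, η}, {p28, p29, p30} × {ζ, η}}; |τ_{X×Y}| = 14.

Enumerate products U × V with U ∈ τ_X, V ∈ τ_Y (deduplicated):
  ∅ × ∅ = {} (∅)
  {p28} × {η} = {(p28,η)}
  {p28} × {ζ, η} = {(p28,ζ), (p28,η)}
  {p28, p29} × {η} = {(p28,η), (p29,η)}
  {p28, p30} × {η} = {(p28,η), (p30,η)}
  {p28, p29, p30} × {η} = {(p28,η), (p29,η), (p30,η)}
  {p28, p29} × {ζ, η} = {(p28,ζ), (p28,η), (p29,ζ), (p29,η)}
  {p28, p30} × {ζ, η} = {(p28,ζ), (p28,η), (p30,ζ), (p30,η)}
  {p28, p29, p30} × {ζ, η} = {(p28,ζ), (p28,η), (p29,ζ), (p29,η), (p30,ζ), (p30,η)}
These 9 distinct sets form the basis B.
Close under arbitrary unions to get τ_{X×Y}; counting gives |τ_{X×Y}| = 14.


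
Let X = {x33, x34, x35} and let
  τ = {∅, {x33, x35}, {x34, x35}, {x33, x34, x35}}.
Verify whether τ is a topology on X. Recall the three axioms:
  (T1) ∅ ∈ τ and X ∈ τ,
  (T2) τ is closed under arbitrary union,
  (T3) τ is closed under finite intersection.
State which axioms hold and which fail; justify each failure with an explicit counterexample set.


τ is NOT a topology on X.

Axiom (T1): ∅ ∈ τ? Yes; X ∈ τ? Yes.
Axiom (T2/T3): check pairwise unions and intersections of members of τ.
Counterexample for (T3): {x33, x35} ∩ {x34, x35} = {x35} ∉ τ. Therefore τ is NOT a topology.


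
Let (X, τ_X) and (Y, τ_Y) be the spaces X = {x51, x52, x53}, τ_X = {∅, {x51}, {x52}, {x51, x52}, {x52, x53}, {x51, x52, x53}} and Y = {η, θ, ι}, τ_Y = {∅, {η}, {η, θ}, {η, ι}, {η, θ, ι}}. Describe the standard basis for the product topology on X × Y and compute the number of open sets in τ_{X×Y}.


Basis B = {∅ × ∅, {x51} × {η}, {x52} × {η}, {x51} × {η, θ}, {x51} × {η, ι}, {x51, x52} × {η}, {x52} × {η, θ}, {x52} × {η, ι}, {x52, x53} × {η}, {x51} × {η, θ, ι}, {x51, x52, x53} × {η}, {x52} × {η, θ, ι}, {x51, x52} × {η, θ}, {x51, x52} × {η, ι}, {x52, x53} × {η, θ}, {x52, x53} × {η, ι}, {x51, x52} × {η, θ, ι}, {x51, x52, x53} × {η, θ}, {x51, x52, x53} × {η, ι}, {x52, x53} × {η, θ, ι}, {x51, x52, x53} × {η, θ, ι}}; |τ_{X×Y}| = 70.

Enumerate products U × V with U ∈ τ_X, V ∈ τ_Y (deduplicated):
  ∅ × ∅ = {} (∅)
  {x51} × {η} = {(x51,η)}
  {x52} × {η} = {(x52,η)}
  {x51} × {η, θ} = {(x51,η), (x51,θ)}
  {x51} × {η, ι} = {(x51,η), (x51,ι)}
  {x51, x52} × {η} = {(x51,η), (x52,η)}
  {x52} × {η, θ} = {(x52,η), (x52,θ)}
  {x52} × {η, ι} = {(x52,η), (x52,ι)}
  {x52, x53} × {η} = {(x52,η), (x53,η)}
  {x51} × {η, θ, ι} = {(x51,η), (x51,θ), (x51,ι)}
  {x51, x52, x53} × {η} = {(x51,η), (x52,η), (x53,η)}
  {x52} × {η, θ, ι} = {(x52,η), (x52,θ), (x52,ι)}
  {x51, x52} × {η, θ} = {(x51,η), (x51,θ), (x52,η), (x52,θ)}
  {x51, x52} × {η, ι} = {(x51,η), (x51,ι), (x52,η), (x52,ι)}
  {x52, x53} × {η, θ} = {(x52,η), (x52,θ), (x53,η), (x53,θ)}
  {x52, x53} × {η, ι} = {(x52,η), (x52,ι), (x53,η), (x53,ι)}
  {x51, x52} × {η, θ, ι} = {(x51,η), (x51,θ), (x51,ι), (x52,η), (x52,θ), (x52,ι)}
  {x51, x52, x53} × {η, θ} = {(x51,η), (x51,θ), (x52,η), (x52,θ), (x53,η), (x53,θ)}
  {x51, x52, x53} × {η, ι} = {(x51,η), (x51,ι), (x52,η), (x52,ι), (x53,η), (x53,ι)}
  {x52, x53} × {η, θ, ι} = {(x52,η), (x52,θ), (x52,ι), (x53,η), (x53,θ), (x53,ι)}
  {x51, x52, x53} × {η, θ, ι} = {(x51,η), (x51,θ), (x51,ι), (x52,η), (x52,θ), (x52,ι), (x53,η), (x53,θ), (x53,ι)}
These 21 distinct sets form the basis B.
Close under arbitrary unions to get τ_{X×Y}; counting gives |τ_{X×Y}| = 70.


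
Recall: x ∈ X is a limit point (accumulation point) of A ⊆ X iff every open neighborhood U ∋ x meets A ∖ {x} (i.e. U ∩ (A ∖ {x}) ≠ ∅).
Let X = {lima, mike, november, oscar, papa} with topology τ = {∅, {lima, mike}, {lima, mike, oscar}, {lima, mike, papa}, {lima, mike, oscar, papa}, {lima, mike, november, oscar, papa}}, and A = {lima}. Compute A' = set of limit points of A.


A' = {mike, november, oscar, papa}

For each x ∈ X, list the open sets U ∈ τ with x ∈ U, then check whether U ∩ (A ∖ {x}) ≠ ∅ for every such U.
  x = lima: open {lima, mike} ∋ x has {lima, mike} ∩ (A ∖ {lima}) = ∅, so x is NOT a limit point.
  x = mike: opens ∋ x are {lima, mike}, {lima, mike, oscar}, {lima, mike, papa}, {lima, mike, oscar, papa}, {lima, mike, november, oscar, papa}; each meets A ∖ {mike}, so x IS a limit point.
  x = november: opens ∋ x are {lima, mike, november, oscar, papa}; each meets A ∖ {november}, so x IS a limit point.
  x = oscar: opens ∋ x are {lima, mike, oscar}, {lima, mike, oscar, papa}, {lima, mike, november, oscar, papa}; each meets A ∖ {oscar}, so x IS a limit point.
  x = papa: opens ∋ x are {lima, mike, papa}, {lima, mike, oscar, papa}, {lima, mike, november, oscar, papa}; each meets A ∖ {papa}, so x IS a limit point.
Collecting: A' = {mike, november, oscar, papa}.


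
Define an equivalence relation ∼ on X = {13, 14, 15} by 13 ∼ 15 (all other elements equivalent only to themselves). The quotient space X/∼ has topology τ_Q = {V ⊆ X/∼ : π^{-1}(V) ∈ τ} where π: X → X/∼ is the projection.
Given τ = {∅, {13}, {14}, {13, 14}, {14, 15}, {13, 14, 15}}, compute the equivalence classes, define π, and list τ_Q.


X/∼ = {[13=15], [14]}; |τ_Q| = 3.

Equivalence classes: [13=15], [14].
Quotient map π: X → X/∼ sends 13 ↦ [13=15], 14 ↦ [14], 15 ↦ [13=15].
For each subset V ⊆ X/∼, compute π^{-1}(V) ⊆ X and check whether π^{-1}(V) ∈ τ. V is open in τ_Q iff π^{-1}(V) ∈ τ.
  V = {}: π^{-1}(V) = ∅ ∈ τ ✓.
  V = {[13=15]}: π^{-1}(V) = {13, 15} ∉ τ ✗.
  V = {[14]}: π^{-1}(V) = {14} ∈ τ ✓.
  V = {[13=15], [14]}: π^{-1}(V) = {13, 14, 15} ∈ τ ✓.
Open sets in the quotient: τ_Q = {{}, {[14]}, {[13=15], [14]}} (3 elements).


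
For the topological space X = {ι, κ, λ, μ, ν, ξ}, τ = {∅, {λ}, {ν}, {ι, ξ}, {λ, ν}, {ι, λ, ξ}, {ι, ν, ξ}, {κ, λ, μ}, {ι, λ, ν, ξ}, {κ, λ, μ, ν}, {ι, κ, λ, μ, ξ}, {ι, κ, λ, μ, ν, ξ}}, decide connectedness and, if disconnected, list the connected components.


(X, τ) is disconnected; components = [{ν}, {ι, ξ}, {κ, λ, μ}].

Find clopen sets (U ∈ τ with X ∖ U ∈ τ):
  U = ∅, X ∖ U = {ι, κ, λ, μ, ν, ξ} — both open, so U is clopen.
  U = {ν}, X ∖ U = {ι, κ, λ, μ, ξ} — both open, so U is clopen.
  U = {ι, ξ}, X ∖ U = {κ, λ, μ, ν} — both open, so U is clopen.
  U = {ι, ν, ξ}, X ∖ U = {κ, λ, μ} — both open, so U is clopen.
  U = {κ, λ, μ}, X ∖ U = {ι, ν, ξ} — both open, so U is clopen.
  U = {κ, λ, μ, ν}, X ∖ U = {ι, ξ} — both open, so U is clopen.
  U = {ι, κ, λ, μ, ξ}, X ∖ U = {ν} — both open, so U is clopen.
  U = {ι, κ, λ, μ, ν, ξ}, X ∖ U = ∅ — both open, so U is clopen.
Nontrivial clopen(s) exist: e.g. {κ, λ, μ}. So (X, τ) is disconnected.
Compute connected components by grouping points that agree on all clopens:
  component: {ν}
  component: {ι, ξ}
  component: {κ, λ, μ}


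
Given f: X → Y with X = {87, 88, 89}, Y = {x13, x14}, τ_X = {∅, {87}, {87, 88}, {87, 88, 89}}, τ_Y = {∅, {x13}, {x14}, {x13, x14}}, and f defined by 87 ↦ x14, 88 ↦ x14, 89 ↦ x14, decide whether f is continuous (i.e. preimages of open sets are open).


f IS continuous.

Compute f^{-1}(U) for each U ∈ τ_Y:
  U = ∅: f^{-1}(U) = ∅ ∈ τ_X ✓.
  U = {x13}: f^{-1}(U) = ∅ ∈ τ_X ✓.
  U = {x14}: f^{-1}(U) = {87, 88, 89} ∈ τ_X ✓.
  U = {x13, x14}: f^{-1}(U) = {87, 88, 89} ∈ τ_X ✓.
Every preimage lies in τ_X, so f IS continuous.


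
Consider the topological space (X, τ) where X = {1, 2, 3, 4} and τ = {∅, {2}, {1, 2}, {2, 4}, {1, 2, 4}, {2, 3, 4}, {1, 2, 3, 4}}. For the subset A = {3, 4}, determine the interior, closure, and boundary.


int(A) = ∅, cl(A) = {3, 4}, ∂A = {3, 4}.

Closed sets in (X, τ) are complements of opens:
  closed(X, τ) = {∅, {1}, {3}, {1, 3}, {3, 4}, {1, 3, 4}, {1, 2, 3, 4}}.
int(A) = ⋃ {U ∈ τ : U ⊆ A}. Opens contained in A: ∅.
Taking the union of these: int(A) = ∅.
cl(A) = ⋂ {C closed : A ⊆ C}. Closed sets containing A: {3, 4}, {1, 3, 4}, {1, 2, 3, 4}.
Intersecting these: cl(A) = {3, 4}.
∂A = cl(A) ∖ int(A) = {3, 4} ∖ ∅ = {3, 4}.


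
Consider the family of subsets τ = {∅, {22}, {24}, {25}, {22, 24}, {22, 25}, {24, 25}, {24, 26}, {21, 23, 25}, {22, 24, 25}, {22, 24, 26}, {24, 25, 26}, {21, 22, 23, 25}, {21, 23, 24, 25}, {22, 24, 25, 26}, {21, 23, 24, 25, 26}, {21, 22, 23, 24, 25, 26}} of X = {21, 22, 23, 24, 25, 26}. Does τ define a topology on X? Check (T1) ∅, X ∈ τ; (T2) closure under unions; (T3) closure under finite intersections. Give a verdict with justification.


τ is NOT a topology on X.

Axiom (T1): ∅ ∈ τ? Yes; X ∈ τ? Yes.
Axiom (T2/T3): check pairwise unions and intersections of members of τ.
Counterexample for (T2): {22} ∪ {21, 23, 24, 25} = {21, 22, 23, 24, 25} ∉ τ. Therefore τ is NOT a topology.


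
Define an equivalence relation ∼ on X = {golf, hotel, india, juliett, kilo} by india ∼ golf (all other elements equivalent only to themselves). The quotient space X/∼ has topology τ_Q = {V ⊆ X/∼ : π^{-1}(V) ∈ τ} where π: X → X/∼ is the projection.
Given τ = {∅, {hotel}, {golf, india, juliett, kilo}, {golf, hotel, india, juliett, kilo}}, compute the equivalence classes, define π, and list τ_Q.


X/∼ = {[golf=india], [hotel], [juliett], [kilo]}; |τ_Q| = 4.

Equivalence classes: [golf=india], [hotel], [juliett], [kilo].
Quotient map π: X → X/∼ sends golf ↦ [golf=india], hotel ↦ [hotel], india ↦ [golf=india], juliett ↦ [juliett], kilo ↦ [kilo].
For each subset V ⊆ X/∼, compute π^{-1}(V) ⊆ X and check whether π^{-1}(V) ∈ τ. V is open in τ_Q iff π^{-1}(V) ∈ τ.
  V = {}: π^{-1}(V) = ∅ ∈ τ ✓.
  V = {[golf=india]}: π^{-1}(V) = {golf, india} ∉ τ ✗.
  V = {[hotel]}: π^{-1}(V) = {hotel} ∈ τ ✓.
  V = {[golf=india], [hotel]}: π^{-1}(V) = {golf, hotel, india} ∉ τ ✗.
  V = {[juliett]}: π^{-1}(V) = {juliett} ∉ τ ✗.
  V = {[golf=india], [juliett]}: π^{-1}(V) = {golf, india, juliett} ∉ τ ✗.
  V = {[hotel], [juliett]}: π^{-1}(V) = {hotel, juliett} ∉ τ ✗.
  V = {[golf=india], [hotel], [juliett]}: π^{-1}(V) = {golf, hotel, india, juliett} ∉ τ ✗.
  V = {[kilo]}: π^{-1}(V) = {kilo} ∉ τ ✗.
  V = {[golf=india], [kilo]}: π^{-1}(V) = {golf, india, kilo} ∉ τ ✗.
  V = {[hotel], [kilo]}: π^{-1}(V) = {hotel, kilo} ∉ τ ✗.
  V = {[golf=india], [hotel], [kilo]}: π^{-1}(V) = {golf, hotel, india, kilo} ∉ τ ✗.
  V = {[juliett], [kilo]}: π^{-1}(V) = {juliett, kilo} ∉ τ ✗.
  V = {[golf=india], [juliett], [kilo]}: π^{-1}(V) = {golf, india, juliett, kilo} ∈ τ ✓.
  V = {[hotel], [juliett], [kilo]}: π^{-1}(V) = {hotel, juliett, kilo} ∉ τ ✗.
  V = {[golf=india], [hotel], [juliett], [kilo]}: π^{-1}(V) = {golf, hotel, india, juliett, kilo} ∈ τ ✓.
Open sets in the quotient: τ_Q = {{}, {[hotel]}, {[golf=india], [juliett], [kilo]}, {[golf=india], [hotel], [juliett], [kilo]}} (4 elements).


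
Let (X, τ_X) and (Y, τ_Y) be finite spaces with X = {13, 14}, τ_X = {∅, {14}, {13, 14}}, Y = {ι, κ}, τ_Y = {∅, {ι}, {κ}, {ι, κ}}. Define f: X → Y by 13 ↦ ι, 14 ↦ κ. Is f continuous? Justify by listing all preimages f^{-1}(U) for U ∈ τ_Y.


f is NOT continuous.

Compute f^{-1}(U) for each U ∈ τ_Y:
  U = ∅: f^{-1}(U) = ∅ ∈ τ_X ✓.
  U = {ι}: f^{-1}(U) = {13} ∉ τ_X ✗.
  U = {κ}: f^{-1}(U) = {14} ∈ τ_X ✓.
  U = {ι, κ}: f^{-1}(U) = {13, 14} ∈ τ_X ✓.
Found U = {ι} with f^{-1}(U) = {13} not in τ_X. Therefore f is NOT continuous.


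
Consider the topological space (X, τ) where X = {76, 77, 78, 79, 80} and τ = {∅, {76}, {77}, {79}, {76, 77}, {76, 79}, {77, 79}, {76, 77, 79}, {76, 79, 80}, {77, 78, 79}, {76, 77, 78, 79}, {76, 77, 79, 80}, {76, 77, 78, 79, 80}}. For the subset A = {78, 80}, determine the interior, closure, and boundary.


int(A) = ∅, cl(A) = {78, 80}, ∂A = {78, 80}.

Closed sets in (X, τ) are complements of opens:
  closed(X, τ) = {∅, {78}, {80}, {76, 80}, {77, 78}, {78, 80}, {76, 78, 80}, {77, 78, 80}, {78, 79, 80}, {76, 77, 78, 80}, {76, 78, 79, 80}, {77, 78, 79, 80}, {76, 77, 78, 79, 80}}.
int(A) = ⋃ {U ∈ τ : U ⊆ A}. Opens contained in A: ∅.
Taking the union of these: int(A) = ∅.
cl(A) = ⋂ {C closed : A ⊆ C}. Closed sets containing A: {78, 80}, {76, 78, 80}, {77, 78, 80}, {78, 79, 80}, {76, 77, 78, 80}, {76, 78, 79, 80}, {77, 78, 79, 80}, {76, 77, 78, 79, 80}.
Intersecting these: cl(A) = {78, 80}.
∂A = cl(A) ∖ int(A) = {78, 80} ∖ ∅ = {78, 80}.


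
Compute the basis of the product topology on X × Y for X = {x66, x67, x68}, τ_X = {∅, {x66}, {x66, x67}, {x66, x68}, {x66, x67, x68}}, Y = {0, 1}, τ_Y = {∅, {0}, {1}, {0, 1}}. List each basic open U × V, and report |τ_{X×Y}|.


Basis B = {∅ × ∅, {x66} × {0}, {x66} × {1}, {x66} × {0, 1}, {x66, x67} × {0}, {x66, x68} × {0}, {x66, x67} × {1}, {x66, x68} × {1}, {x66, x67, x68} × {0}, {x66, x67, x68} × {1}, {x66, x67} × {0, 1}, {x66, x68} × {0, 1}, {x66, x67, x68} × {0, 1}}; |τ_{X×Y}| = 25.

Enumerate products U × V with U ∈ τ_X, V ∈ τ_Y (deduplicated):
  ∅ × ∅ = {} (∅)
  {x66} × {0} = {(x66,0)}
  {x66} × {1} = {(x66,1)}
  {x66} × {0, 1} = {(x66,0), (x66,1)}
  {x66, x67} × {0} = {(x66,0), (x67,0)}
  {x66, x68} × {0} = {(x66,0), (x68,0)}
  {x66, x67} × {1} = {(x66,1), (x67,1)}
  {x66, x68} × {1} = {(x66,1), (x68,1)}
  {x66, x67, x68} × {0} = {(x66,0), (x67,0), (x68,0)}
  {x66, x67, x68} × {1} = {(x66,1), (x67,1), (x68,1)}
  {x66, x67} × {0, 1} = {(x66,0), (x66,1), (x67,0), (x67,1)}
  {x66, x68} × {0, 1} = {(x66,0), (x66,1), (x68,0), (x68,1)}
  {x66, x67, x68} × {0, 1} = {(x66,0), (x66,1), (x67,0), (x67,1), (x68,0), (x68,1)}
These 13 distinct sets form the basis B.
Close under arbitrary unions to get τ_{X×Y}; counting gives |τ_{X×Y}| = 25.


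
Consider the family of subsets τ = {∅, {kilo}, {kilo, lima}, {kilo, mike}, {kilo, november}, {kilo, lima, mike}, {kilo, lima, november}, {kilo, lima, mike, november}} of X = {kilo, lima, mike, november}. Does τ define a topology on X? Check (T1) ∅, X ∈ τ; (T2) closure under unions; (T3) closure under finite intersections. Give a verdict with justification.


τ is NOT a topology on X.

Axiom (T1): ∅ ∈ τ? Yes; X ∈ τ? Yes.
Axiom (T2/T3): check pairwise unions and intersections of members of τ.
Counterexample for (T2): {kilo, mike} ∪ {kilo, november} = {kilo, mike, november} ∉ τ. Therefore τ is NOT a topology.


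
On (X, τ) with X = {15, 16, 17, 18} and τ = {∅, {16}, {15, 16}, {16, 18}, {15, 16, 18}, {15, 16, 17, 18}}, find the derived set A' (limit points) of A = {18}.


A' = {17}

For each x ∈ X, list the open sets U ∈ τ with x ∈ U, then check whether U ∩ (A ∖ {x}) ≠ ∅ for every such U.
  x = 15: open {15, 16} ∋ x has {15, 16} ∩ (A ∖ {15}) = ∅, so x is NOT a limit point.
  x = 16: open {16} ∋ x has {16} ∩ (A ∖ {16}) = ∅, so x is NOT a limit point.
  x = 17: opens ∋ x are {15, 16, 17, 18}; each meets A ∖ {17}, so x IS a limit point.
  x = 18: open {16, 18} ∋ x has {16, 18} ∩ (A ∖ {18}) = ∅, so x is NOT a limit point.
Collecting: A' = {17}.


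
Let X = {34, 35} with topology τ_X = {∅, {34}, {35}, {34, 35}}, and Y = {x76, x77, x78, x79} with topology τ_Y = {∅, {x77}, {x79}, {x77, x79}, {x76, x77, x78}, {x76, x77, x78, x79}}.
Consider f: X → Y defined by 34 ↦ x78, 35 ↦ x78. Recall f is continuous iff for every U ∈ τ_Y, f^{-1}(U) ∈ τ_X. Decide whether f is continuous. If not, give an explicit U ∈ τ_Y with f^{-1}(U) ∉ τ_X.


f IS continuous.

Compute f^{-1}(U) for each U ∈ τ_Y:
  U = ∅: f^{-1}(U) = ∅ ∈ τ_X ✓.
  U = {x77}: f^{-1}(U) = ∅ ∈ τ_X ✓.
  U = {x79}: f^{-1}(U) = ∅ ∈ τ_X ✓.
  U = {x77, x79}: f^{-1}(U) = ∅ ∈ τ_X ✓.
  U = {x76, x77, x78}: f^{-1}(U) = {34, 35} ∈ τ_X ✓.
  U = {x76, x77, x78, x79}: f^{-1}(U) = {34, 35} ∈ τ_X ✓.
Every preimage lies in τ_X, so f IS continuous.


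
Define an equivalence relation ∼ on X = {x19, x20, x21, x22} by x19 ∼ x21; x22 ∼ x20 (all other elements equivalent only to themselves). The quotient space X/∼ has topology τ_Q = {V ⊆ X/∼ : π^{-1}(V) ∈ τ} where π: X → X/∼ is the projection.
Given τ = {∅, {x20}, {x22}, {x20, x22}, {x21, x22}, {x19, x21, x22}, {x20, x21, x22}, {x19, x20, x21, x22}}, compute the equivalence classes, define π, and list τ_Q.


X/∼ = {[x19=x21], [x20=x22]}; |τ_Q| = 3.

Equivalence classes: [x19=x21], [x20=x22].
Quotient map π: X → X/∼ sends x19 ↦ [x19=x21], x20 ↦ [x20=x22], x21 ↦ [x19=x21], x22 ↦ [x20=x22].
For each subset V ⊆ X/∼, compute π^{-1}(V) ⊆ X and check whether π^{-1}(V) ∈ τ. V is open in τ_Q iff π^{-1}(V) ∈ τ.
  V = {}: π^{-1}(V) = ∅ ∈ τ ✓.
  V = {[x19=x21]}: π^{-1}(V) = {x19, x21} ∉ τ ✗.
  V = {[x20=x22]}: π^{-1}(V) = {x20, x22} ∈ τ ✓.
  V = {[x19=x21], [x20=x22]}: π^{-1}(V) = {x19, x20, x21, x22} ∈ τ ✓.
Open sets in the quotient: τ_Q = {{}, {[x20=x22]}, {[x19=x21], [x20=x22]}} (3 elements).


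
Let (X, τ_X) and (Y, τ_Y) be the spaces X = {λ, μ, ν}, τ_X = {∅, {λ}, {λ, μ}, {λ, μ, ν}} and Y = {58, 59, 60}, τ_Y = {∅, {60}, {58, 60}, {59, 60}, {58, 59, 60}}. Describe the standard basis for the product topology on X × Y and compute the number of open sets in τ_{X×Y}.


Basis B = {∅ × ∅, {λ} × {60}, {λ} × {58, 60}, {λ} × {59, 60}, {λ, μ} × {60}, {λ} × {58, 59, 60}, {λ, μ, ν} × {60}, {λ, μ} × {58, 60}, {λ, μ} × {59, 60}, {λ, μ} × {58, 59, 60}, {λ, μ, ν} × {58, 60}, {λ, μ, ν} × {59, 60}, {λ, μ, ν} × {58, 59, 60}}; |τ_{X×Y}| = 30.

Enumerate products U × V with U ∈ τ_X, V ∈ τ_Y (deduplicated):
  ∅ × ∅ = {} (∅)
  {λ} × {60} = {(λ,60)}
  {λ} × {58, 60} = {(λ,58), (λ,60)}
  {λ} × {59, 60} = {(λ,59), (λ,60)}
  {λ, μ} × {60} = {(λ,60), (μ,60)}
  {λ} × {58, 59, 60} = {(λ,58), (λ,59), (λ,60)}
  {λ, μ, ν} × {60} = {(λ,60), (μ,60), (ν,60)}
  {λ, μ} × {58, 60} = {(λ,58), (λ,60), (μ,58), (μ,60)}
  {λ, μ} × {59, 60} = {(λ,59), (λ,60), (μ,59), (μ,60)}
  {λ, μ} × {58, 59, 60} = {(λ,58), (λ,59), (λ,60), (μ,58), (μ,59), (μ,60)}
  {λ, μ, ν} × {58, 60} = {(λ,58), (λ,60), (μ,58), (μ,60), (ν,58), (ν,60)}
  {λ, μ, ν} × {59, 60} = {(λ,59), (λ,60), (μ,59), (μ,60), (ν,59), (ν,60)}
  {λ, μ, ν} × {58, 59, 60} = {(λ,58), (λ,59), (λ,60), (μ,58), (μ,59), (μ,60), (ν,58), (ν,59), (ν,60)}
These 13 distinct sets form the basis B.
Close under arbitrary unions to get τ_{X×Y}; counting gives |τ_{X×Y}| = 30.


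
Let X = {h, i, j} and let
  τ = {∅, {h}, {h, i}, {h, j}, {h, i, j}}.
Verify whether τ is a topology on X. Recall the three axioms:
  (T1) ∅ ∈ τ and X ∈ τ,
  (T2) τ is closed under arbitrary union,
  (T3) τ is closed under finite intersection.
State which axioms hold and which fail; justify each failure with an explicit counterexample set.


τ IS a topology on X.

Axiom (T1): ∅ ∈ τ? Yes; X ∈ τ? Yes.
Axiom (T2/T3): check pairwise unions and intersections of members of τ.
All pairwise intersections and unions checked — each lies in τ. Therefore τ satisfies (T1), (T2), (T3): it IS a topology on X.


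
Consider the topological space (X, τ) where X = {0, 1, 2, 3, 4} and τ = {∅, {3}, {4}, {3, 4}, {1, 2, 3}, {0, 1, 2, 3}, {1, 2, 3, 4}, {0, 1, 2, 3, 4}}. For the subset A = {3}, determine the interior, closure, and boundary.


int(A) = {3}, cl(A) = {0, 1, 2, 3}, ∂A = {0, 1, 2}.

Closed sets in (X, τ) are complements of opens:
  closed(X, τ) = {∅, {0}, {4}, {0, 4}, {0, 1, 2}, {0, 1, 2, 3}, {0, 1, 2, 4}, {0, 1, 2, 3, 4}}.
int(A) = ⋃ {U ∈ τ : U ⊆ A}. Opens contained in A: ∅, {3}.
Taking the union of these: int(A) = {3}.
cl(A) = ⋂ {C closed : A ⊆ C}. Closed sets containing A: {0, 1, 2, 3}, {0, 1, 2, 3, 4}.
Intersecting these: cl(A) = {0, 1, 2, 3}.
∂A = cl(A) ∖ int(A) = {0, 1, 2, 3} ∖ {3} = {0, 1, 2}.


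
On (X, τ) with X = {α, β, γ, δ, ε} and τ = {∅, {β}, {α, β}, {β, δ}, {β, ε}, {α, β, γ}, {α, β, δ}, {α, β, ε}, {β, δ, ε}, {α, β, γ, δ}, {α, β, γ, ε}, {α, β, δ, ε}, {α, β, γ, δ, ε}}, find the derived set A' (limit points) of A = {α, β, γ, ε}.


A' = {α, γ, δ, ε}

For each x ∈ X, list the open sets U ∈ τ with x ∈ U, then check whether U ∩ (A ∖ {x}) ≠ ∅ for every such U.
  x = α: opens ∋ x are {α, β}, {α, β, γ}, {α, β, δ}, {α, β, ε}, {α, β, γ, δ}, {α, β, γ, ε}, {α, β, δ, ε}, {α, β, γ, δ, ε}; each meets A ∖ {α}, so x IS a limit point.
  x = β: open {β} ∋ x has {β} ∩ (A ∖ {β}) = ∅, so x is NOT a limit point.
  x = γ: opens ∋ x are {α, β, γ}, {α, β, γ, δ}, {α, β, γ, ε}, {α, β, γ, δ, ε}; each meets A ∖ {γ}, so x IS a limit point.
  x = δ: opens ∋ x are {β, δ}, {α, β, δ}, {β, δ, ε}, {α, β, γ, δ}, {α, β, δ, ε}, {α, β, γ, δ, ε}; each meets A ∖ {δ}, so x IS a limit point.
  x = ε: opens ∋ x are {β, ε}, {α, β, ε}, {β, δ, ε}, {α, β, γ, ε}, {α, β, δ, ε}, {α, β, γ, δ, ε}; each meets A ∖ {ε}, so x IS a limit point.
Collecting: A' = {α, γ, δ, ε}.


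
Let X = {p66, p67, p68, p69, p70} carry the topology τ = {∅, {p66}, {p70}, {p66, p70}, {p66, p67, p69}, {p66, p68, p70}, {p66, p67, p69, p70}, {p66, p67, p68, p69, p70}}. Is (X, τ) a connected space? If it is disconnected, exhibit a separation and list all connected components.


(X, τ) is connected.

Find clopen sets (U ∈ τ with X ∖ U ∈ τ):
  U = ∅, X ∖ U = {p66, p67, p68, p69, p70} — both open, so U is clopen.
  U = {p66, p67, p68, p69, p70}, X ∖ U = ∅ — both open, so U is clopen.
Only trivial clopens (∅ and X) exist, so (X, τ) is connected.
Compute connected components by grouping points that agree on all clopens:
  component: {p66, p67, p68, p69, p70}


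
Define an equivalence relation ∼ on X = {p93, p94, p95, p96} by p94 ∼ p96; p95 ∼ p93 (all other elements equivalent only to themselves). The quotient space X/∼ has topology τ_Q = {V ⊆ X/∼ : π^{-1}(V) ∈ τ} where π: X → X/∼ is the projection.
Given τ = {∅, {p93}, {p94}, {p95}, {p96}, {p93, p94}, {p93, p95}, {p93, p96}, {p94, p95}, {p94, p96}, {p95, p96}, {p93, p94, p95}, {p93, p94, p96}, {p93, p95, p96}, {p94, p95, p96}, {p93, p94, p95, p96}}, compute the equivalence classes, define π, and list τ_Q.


X/∼ = {[p93=p95], [p94=p96]}; |τ_Q| = 4.

Equivalence classes: [p93=p95], [p94=p96].
Quotient map π: X → X/∼ sends p93 ↦ [p93=p95], p94 ↦ [p94=p96], p95 ↦ [p93=p95], p96 ↦ [p94=p96].
For each subset V ⊆ X/∼, compute π^{-1}(V) ⊆ X and check whether π^{-1}(V) ∈ τ. V is open in τ_Q iff π^{-1}(V) ∈ τ.
  V = {}: π^{-1}(V) = ∅ ∈ τ ✓.
  V = {[p93=p95]}: π^{-1}(V) = {p93, p95} ∈ τ ✓.
  V = {[p94=p96]}: π^{-1}(V) = {p94, p96} ∈ τ ✓.
  V = {[p93=p95], [p94=p96]}: π^{-1}(V) = {p93, p94, p95, p96} ∈ τ ✓.
Open sets in the quotient: τ_Q = {{}, {[p93=p95]}, {[p94=p96]}, {[p93=p95], [p94=p96]}} (4 elements).


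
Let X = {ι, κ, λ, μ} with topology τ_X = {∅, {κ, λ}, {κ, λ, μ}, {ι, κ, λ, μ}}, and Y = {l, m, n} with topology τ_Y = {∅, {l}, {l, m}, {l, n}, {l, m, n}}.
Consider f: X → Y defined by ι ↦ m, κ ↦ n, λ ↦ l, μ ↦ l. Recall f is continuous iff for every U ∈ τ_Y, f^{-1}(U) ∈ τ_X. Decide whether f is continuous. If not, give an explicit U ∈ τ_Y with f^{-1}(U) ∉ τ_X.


f is NOT continuous.

Compute f^{-1}(U) for each U ∈ τ_Y:
  U = ∅: f^{-1}(U) = ∅ ∈ τ_X ✓.
  U = {l}: f^{-1}(U) = {λ, μ} ∉ τ_X ✗.
  U = {l, m}: f^{-1}(U) = {ι, λ, μ} ∉ τ_X ✗.
  U = {l, n}: f^{-1}(U) = {κ, λ, μ} ∈ τ_X ✓.
  U = {l, m, n}: f^{-1}(U) = {ι, κ, λ, μ} ∈ τ_X ✓.
Found U = {l} with f^{-1}(U) = {λ, μ} not in τ_X. Therefore f is NOT continuous.


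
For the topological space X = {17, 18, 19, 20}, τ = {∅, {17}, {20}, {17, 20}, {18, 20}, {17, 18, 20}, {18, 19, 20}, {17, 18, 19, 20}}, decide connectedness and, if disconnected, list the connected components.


(X, τ) is disconnected; components = [{17}, {18, 19, 20}].

Find clopen sets (U ∈ τ with X ∖ U ∈ τ):
  U = ∅, X ∖ U = {17, 18, 19, 20} — both open, so U is clopen.
  U = {17}, X ∖ U = {18, 19, 20} — both open, so U is clopen.
  U = {18, 19, 20}, X ∖ U = {17} — both open, so U is clopen.
  U = {17, 18, 19, 20}, X ∖ U = ∅ — both open, so U is clopen.
Nontrivial clopen(s) exist: e.g. {17}. So (X, τ) is disconnected.
Compute connected components by grouping points that agree on all clopens:
  component: {17}
  component: {18, 19, 20}


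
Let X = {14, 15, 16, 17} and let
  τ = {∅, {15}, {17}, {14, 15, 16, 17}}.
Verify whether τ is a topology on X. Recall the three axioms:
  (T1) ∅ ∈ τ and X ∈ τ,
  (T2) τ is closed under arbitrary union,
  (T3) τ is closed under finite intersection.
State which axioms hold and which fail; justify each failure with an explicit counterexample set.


τ is NOT a topology on X.

Axiom (T1): ∅ ∈ τ? Yes; X ∈ τ? Yes.
Axiom (T2/T3): check pairwise unions and intersections of members of τ.
Counterexample for (T2): {15} ∪ {17} = {15, 17} ∉ τ. Therefore τ is NOT a topology.


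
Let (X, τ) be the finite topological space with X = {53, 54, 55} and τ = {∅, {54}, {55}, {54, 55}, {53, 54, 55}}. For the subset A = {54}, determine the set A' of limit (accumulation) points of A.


A' = {53}

For each x ∈ X, list the open sets U ∈ τ with x ∈ U, then check whether U ∩ (A ∖ {x}) ≠ ∅ for every such U.
  x = 53: opens ∋ x are {53, 54, 55}; each meets A ∖ {53}, so x IS a limit point.
  x = 54: open {54} ∋ x has {54} ∩ (A ∖ {54}) = ∅, so x is NOT a limit point.
  x = 55: open {55} ∋ x has {55} ∩ (A ∖ {55}) = ∅, so x is NOT a limit point.
Collecting: A' = {53}.


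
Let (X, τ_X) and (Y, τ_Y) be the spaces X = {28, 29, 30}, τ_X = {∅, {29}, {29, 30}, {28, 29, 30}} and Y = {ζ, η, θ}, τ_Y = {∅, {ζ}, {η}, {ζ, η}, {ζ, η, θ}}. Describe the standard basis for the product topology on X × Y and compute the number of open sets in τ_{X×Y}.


Basis B = {∅ × ∅, {29} × {ζ}, {29} × {η}, {29} × {ζ, η}, {29, 30} × {ζ}, {29, 30} × {η}, {28, 29, 30} × {ζ}, {28, 29, 30} × {η}, {29} × {ζ, η, θ}, {29, 30} × {ζ, η}, {28, 29, 30} × {ζ, η}, {29, 30} × {ζ, η, θ}, {28, 29, 30} × {ζ, η, θ}}; |τ_{X×Y}| = 30.

Enumerate products U × V with U ∈ τ_X, V ∈ τ_Y (deduplicated):
  ∅ × ∅ = {} (∅)
  {29} × {ζ} = {(29,ζ)}
  {29} × {η} = {(29,η)}
  {29} × {ζ, η} = {(29,ζ), (29,η)}
  {29, 30} × {ζ} = {(29,ζ), (30,ζ)}
  {29, 30} × {η} = {(29,η), (30,η)}
  {28, 29, 30} × {ζ} = {(28,ζ), (29,ζ), (30,ζ)}
  {28, 29, 30} × {η} = {(28,η), (29,η), (30,η)}
  {29} × {ζ, η, θ} = {(29,ζ), (29,η), (29,θ)}
  {29, 30} × {ζ, η} = {(29,ζ), (29,η), (30,ζ), (30,η)}
  {28, 29, 30} × {ζ, η} = {(28,ζ), (28,η), (29,ζ), (29,η), (30,ζ), (30,η)}
  {29, 30} × {ζ, η, θ} = {(29,ζ), (29,η), (29,θ), (30,ζ), (30,η), (30,θ)}
  {28, 29, 30} × {ζ, η, θ} = {(28,ζ), (28,η), (28,θ), (29,ζ), (29,η), (29,θ), (30,ζ), (30,η), (30,θ)}
These 13 distinct sets form the basis B.
Close under arbitrary unions to get τ_{X×Y}; counting gives |τ_{X×Y}| = 30.


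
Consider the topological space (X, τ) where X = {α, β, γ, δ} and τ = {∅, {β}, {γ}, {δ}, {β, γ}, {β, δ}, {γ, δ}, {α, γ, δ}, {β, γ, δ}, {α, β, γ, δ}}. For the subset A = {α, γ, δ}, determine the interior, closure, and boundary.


int(A) = {α, γ, δ}, cl(A) = {α, γ, δ}, ∂A = ∅.

Closed sets in (X, τ) are complements of opens:
  closed(X, τ) = {∅, {α}, {β}, {α, β}, {α, γ}, {α, δ}, {α, β, γ}, {α, β, δ}, {α, γ, δ}, {α, β, γ, δ}}.
int(A) = ⋃ {U ∈ τ : U ⊆ A}. Opens contained in A: ∅, {γ}, {δ}, {γ, δ}, {α, γ, δ}.
Taking the union of these: int(A) = {α, γ, δ}.
cl(A) = ⋂ {C closed : A ⊆ C}. Closed sets containing A: {α, γ, δ}, {α, β, γ, δ}.
Intersecting these: cl(A) = {α, γ, δ}.
∂A = cl(A) ∖ int(A) = {α, γ, δ} ∖ {α, γ, δ} = ∅.


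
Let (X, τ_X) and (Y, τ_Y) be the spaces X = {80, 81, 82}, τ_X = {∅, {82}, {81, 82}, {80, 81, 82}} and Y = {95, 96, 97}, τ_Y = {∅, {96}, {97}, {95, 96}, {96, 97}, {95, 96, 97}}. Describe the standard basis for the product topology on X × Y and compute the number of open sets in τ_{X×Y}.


Basis B = {∅ × ∅, {82} × {96}, {82} × {97}, {81, 82} × {96}, {81, 82} × {97}, {82} × {95, 96}, {82} × {96, 97}, {80, 81, 82} × {96}, {80, 81, 82} × {97}, {82} × {95, 96, 97}, {81, 82} × {95, 96}, {81, 82} × {96, 97}, {80, 81, 82} × {95, 96}, {80, 81, 82} × {96, 97}, {81, 82} × {95, 96, 97}, {80, 81, 82} × {95, 96, 97}}; |τ_{X×Y}| = 40.

Enumerate products U × V with U ∈ τ_X, V ∈ τ_Y (deduplicated):
  ∅ × ∅ = {} (∅)
  {82} × {96} = {(82,96)}
  {82} × {97} = {(82,97)}
  {81, 82} × {96} = {(81,96), (82,96)}
  {81, 82} × {97} = {(81,97), (82,97)}
  {82} × {95, 96} = {(82,95), (82,96)}
  {82} × {96, 97} = {(82,96), (82,97)}
  {80, 81, 82} × {96} = {(80,96), (81,96), (82,96)}
  {80, 81, 82} × {97} = {(80,97), (81,97), (82,97)}
  {82} × {95, 96, 97} = {(82,95), (82,96), (82,97)}
  {81, 82} × {95, 96} = {(81,95), (81,96), (82,95), (82,96)}
  {81, 82} × {96, 97} = {(81,96), (81,97), (82,96), (82,97)}
  {80, 81, 82} × {95, 96} = {(80,95), (80,96), (81,95), (81,96), (82,95), (82,96)}
  {80, 81, 82} × {96, 97} = {(80,96), (80,97), (81,96), (81,97), (82,96), (82,97)}
  {81, 82} × {95, 96, 97} = {(81,95), (81,96), (81,97), (82,95), (82,96), (82,97)}
  {80, 81, 82} × {95, 96, 97} = {(80,95), (80,96), (80,97), (81,95), (81,96), (81,97), (82,95), (82,96), (82,97)}
These 16 distinct sets form the basis B.
Close under arbitrary unions to get τ_{X×Y}; counting gives |τ_{X×Y}| = 40.


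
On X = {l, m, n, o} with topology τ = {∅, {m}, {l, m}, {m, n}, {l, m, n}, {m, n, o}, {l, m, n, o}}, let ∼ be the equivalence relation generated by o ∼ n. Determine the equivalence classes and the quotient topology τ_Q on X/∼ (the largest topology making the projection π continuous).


X/∼ = {[l], [m], [n=o]}; |τ_Q| = 5.

Equivalence classes: [l], [m], [n=o].
Quotient map π: X → X/∼ sends l ↦ [l], m ↦ [m], n ↦ [n=o], o ↦ [n=o].
For each subset V ⊆ X/∼, compute π^{-1}(V) ⊆ X and check whether π^{-1}(V) ∈ τ. V is open in τ_Q iff π^{-1}(V) ∈ τ.
  V = {}: π^{-1}(V) = ∅ ∈ τ ✓.
  V = {[l]}: π^{-1}(V) = {l} ∉ τ ✗.
  V = {[m]}: π^{-1}(V) = {m} ∈ τ ✓.
  V = {[l], [m]}: π^{-1}(V) = {l, m} ∈ τ ✓.
  V = {[n=o]}: π^{-1}(V) = {n, o} ∉ τ ✗.
  V = {[l], [n=o]}: π^{-1}(V) = {l, n, o} ∉ τ ✗.
  V = {[m], [n=o]}: π^{-1}(V) = {m, n, o} ∈ τ ✓.
  V = {[l], [m], [n=o]}: π^{-1}(V) = {l, m, n, o} ∈ τ ✓.
Open sets in the quotient: τ_Q = {{}, {[m]}, {[l], [m]}, {[m], [n=o]}, {[l], [m], [n=o]}} (5 elements).


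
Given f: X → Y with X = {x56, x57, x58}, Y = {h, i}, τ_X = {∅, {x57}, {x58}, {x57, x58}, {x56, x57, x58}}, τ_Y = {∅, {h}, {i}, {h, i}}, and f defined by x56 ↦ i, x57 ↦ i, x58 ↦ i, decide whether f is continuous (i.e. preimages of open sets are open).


f IS continuous.

Compute f^{-1}(U) for each U ∈ τ_Y:
  U = ∅: f^{-1}(U) = ∅ ∈ τ_X ✓.
  U = {h}: f^{-1}(U) = ∅ ∈ τ_X ✓.
  U = {i}: f^{-1}(U) = {x56, x57, x58} ∈ τ_X ✓.
  U = {h, i}: f^{-1}(U) = {x56, x57, x58} ∈ τ_X ✓.
Every preimage lies in τ_X, so f IS continuous.


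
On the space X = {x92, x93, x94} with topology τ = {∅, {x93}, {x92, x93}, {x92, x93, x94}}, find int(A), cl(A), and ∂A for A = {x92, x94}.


int(A) = ∅, cl(A) = {x92, x94}, ∂A = {x92, x94}.

Closed sets in (X, τ) are complements of opens:
  closed(X, τ) = {∅, {x94}, {x92, x94}, {x92, x93, x94}}.
int(A) = ⋃ {U ∈ τ : U ⊆ A}. Opens contained in A: ∅.
Taking the union of these: int(A) = ∅.
cl(A) = ⋂ {C closed : A ⊆ C}. Closed sets containing A: {x92, x94}, {x92, x93, x94}.
Intersecting these: cl(A) = {x92, x94}.
∂A = cl(A) ∖ int(A) = {x92, x94} ∖ ∅ = {x92, x94}.


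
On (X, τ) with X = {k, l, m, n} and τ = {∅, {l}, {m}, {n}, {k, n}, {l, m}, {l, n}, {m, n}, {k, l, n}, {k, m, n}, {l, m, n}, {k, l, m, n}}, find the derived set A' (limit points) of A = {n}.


A' = {k}

For each x ∈ X, list the open sets U ∈ τ with x ∈ U, then check whether U ∩ (A ∖ {x}) ≠ ∅ for every such U.
  x = k: opens ∋ x are {k, n}, {k, l, n}, {k, m, n}, {k, l, m, n}; each meets A ∖ {k}, so x IS a limit point.
  x = l: open {l} ∋ x has {l} ∩ (A ∖ {l}) = ∅, so x is NOT a limit point.
  x = m: open {m} ∋ x has {m} ∩ (A ∖ {m}) = ∅, so x is NOT a limit point.
  x = n: open {n} ∋ x has {n} ∩ (A ∖ {n}) = ∅, so x is NOT a limit point.
Collecting: A' = {k}.


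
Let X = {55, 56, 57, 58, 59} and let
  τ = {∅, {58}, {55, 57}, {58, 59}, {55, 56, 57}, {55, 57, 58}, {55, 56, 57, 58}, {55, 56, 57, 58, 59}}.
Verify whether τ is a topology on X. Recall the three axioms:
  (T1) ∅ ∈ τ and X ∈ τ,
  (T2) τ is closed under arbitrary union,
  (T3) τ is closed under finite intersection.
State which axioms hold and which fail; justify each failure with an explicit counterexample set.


τ is NOT a topology on X.

Axiom (T1): ∅ ∈ τ? Yes; X ∈ τ? Yes.
Axiom (T2/T3): check pairwise unions and intersections of members of τ.
Counterexample for (T2): {55, 57} ∪ {58, 59} = {55, 57, 58, 59} ∉ τ. Therefore τ is NOT a topology.


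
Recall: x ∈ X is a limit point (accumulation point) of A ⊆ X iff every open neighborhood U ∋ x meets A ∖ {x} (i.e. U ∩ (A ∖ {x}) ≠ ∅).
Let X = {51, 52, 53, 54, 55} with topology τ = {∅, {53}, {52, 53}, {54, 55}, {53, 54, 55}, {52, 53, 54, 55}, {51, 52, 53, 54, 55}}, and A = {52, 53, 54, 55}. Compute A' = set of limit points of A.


A' = {51, 52, 54, 55}

For each x ∈ X, list the open sets U ∈ τ with x ∈ U, then check whether U ∩ (A ∖ {x}) ≠ ∅ for every such U.
  x = 51: opens ∋ x are {51, 52, 53, 54, 55}; each meets A ∖ {51}, so x IS a limit point.
  x = 52: opens ∋ x are {52, 53}, {52, 53, 54, 55}, {51, 52, 53, 54, 55}; each meets A ∖ {52}, so x IS a limit point.
  x = 53: open {53} ∋ x has {53} ∩ (A ∖ {53}) = ∅, so x is NOT a limit point.
  x = 54: opens ∋ x are {54, 55}, {53, 54, 55}, {52, 53, 54, 55}, {51, 52, 53, 54, 55}; each meets A ∖ {54}, so x IS a limit point.
  x = 55: opens ∋ x are {54, 55}, {53, 54, 55}, {52, 53, 54, 55}, {51, 52, 53, 54, 55}; each meets A ∖ {55}, so x IS a limit point.
Collecting: A' = {51, 52, 54, 55}.


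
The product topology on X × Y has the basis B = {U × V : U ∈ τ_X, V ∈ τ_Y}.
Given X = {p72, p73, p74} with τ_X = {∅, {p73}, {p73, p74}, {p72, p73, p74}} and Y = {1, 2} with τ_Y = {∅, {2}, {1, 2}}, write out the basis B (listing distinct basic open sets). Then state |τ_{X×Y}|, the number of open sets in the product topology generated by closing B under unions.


Basis B = {∅ × ∅, {p73} × {2}, {p73} × {1, 2}, {p73, p74} × {2}, {p72, p73, p74} × {2}, {p73, p74} × {1, 2}, {p72, p73, p74} × {1, 2}}; |τ_{X×Y}| = 10.

Enumerate products U × V with U ∈ τ_X, V ∈ τ_Y (deduplicated):
  ∅ × ∅ = {} (∅)
  {p73} × {2} = {(p73,2)}
  {p73} × {1, 2} = {(p73,1), (p73,2)}
  {p73, p74} × {2} = {(p73,2), (p74,2)}
  {p72, p73, p74} × {2} = {(p72,2), (p73,2), (p74,2)}
  {p73, p74} × {1, 2} = {(p73,1), (p73,2), (p74,1), (p74,2)}
  {p72, p73, p74} × {1, 2} = {(p72,1), (p72,2), (p73,1), (p73,2), (p74,1), (p74,2)}
These 7 distinct sets form the basis B.
Close under arbitrary unions to get τ_{X×Y}; counting gives |τ_{X×Y}| = 10.


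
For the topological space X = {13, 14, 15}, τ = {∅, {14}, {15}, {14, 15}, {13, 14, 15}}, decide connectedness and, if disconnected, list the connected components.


(X, τ) is connected.

Find clopen sets (U ∈ τ with X ∖ U ∈ τ):
  U = ∅, X ∖ U = {13, 14, 15} — both open, so U is clopen.
  U = {13, 14, 15}, X ∖ U = ∅ — both open, so U is clopen.
Only trivial clopens (∅ and X) exist, so (X, τ) is connected.
Compute connected components by grouping points that agree on all clopens:
  component: {13, 14, 15}
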